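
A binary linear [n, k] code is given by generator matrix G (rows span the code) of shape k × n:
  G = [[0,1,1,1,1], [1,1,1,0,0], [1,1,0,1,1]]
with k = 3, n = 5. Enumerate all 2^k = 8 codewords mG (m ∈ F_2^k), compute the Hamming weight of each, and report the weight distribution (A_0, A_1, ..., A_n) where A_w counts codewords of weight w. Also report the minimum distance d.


Weight distribution: A_0 = 1, A_1 = 1, A_2 = 1, A_3 = 3, A_4 = 2. Minimum distance d = 1.

Enumerate all 2^3 = 8 messages m ∈ F_2^3.
For each, compute codeword c = mG in F_2^5, then tally its weight.
  m = 000 → c = 00000, weight = 0.
  m = 100 → c = 01111, weight = 4.
  m = 010 → c = 11100, weight = 3.
  m = 110 → c = 10011, weight = 3.
  m = 001 → c = 11011, weight = 4.
  m = 101 → c = 10100, weight = 2.
  m = 011 → c = 00111, weight = 3.
  m = 111 → c = 01000, weight = 1.
Tally weights:
  weight 0: 1 codewords.
  weight 1: 1 codewords.
  weight 2: 1 codewords.
  weight 3: 3 codewords.
  weight 4: 2 codewords.
Minimum distance d = smallest w > 0 with A_w > 0 = 1.
Sanity: Σ A_w = 8 = 2^3 = 8 ✓.


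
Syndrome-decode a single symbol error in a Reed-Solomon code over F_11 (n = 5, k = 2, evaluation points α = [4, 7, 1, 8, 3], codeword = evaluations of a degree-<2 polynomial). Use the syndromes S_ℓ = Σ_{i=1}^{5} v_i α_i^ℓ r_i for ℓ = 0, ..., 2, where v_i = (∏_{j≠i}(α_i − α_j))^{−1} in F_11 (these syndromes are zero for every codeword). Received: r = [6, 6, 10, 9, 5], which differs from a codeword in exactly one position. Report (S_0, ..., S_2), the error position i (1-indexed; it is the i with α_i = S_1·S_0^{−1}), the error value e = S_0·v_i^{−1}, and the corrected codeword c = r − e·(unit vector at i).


S = (3, 1, 4), error at position 1, error magnitude e = 9, c = [8, 6, 10, 9, 5].

Step 1: column multipliers v_i = (∏_{j≠i}(α_i − α_j))^{−1} mod 11.
  i = 1 (α = 4): (4−7)(4−1)(4−8)(4−3) = (−3)·3·(−4)·1 = 36 ≡ 3, so v_1 = 3^{−1} = 4 (mod 11).
  i = 2 (α = 7): (7−4)(7−1)(7−8)(7−3) = 3·6·(−1)·4 = −72 ≡ 5, so v_2 = 5^{−1} = 9 (mod 11).
  i = 3 (α = 1): (1−4)(1−7)(1−8)(1−3) = (−3)·(−6)·(−7)·(−2) = 252 ≡ 10, so v_3 = 10^{−1} = 10 (mod 11).
  i = 4 (α = 8): (8−4)(8−7)(8−1)(8−3) = 4·1·7·5 = 140 ≡ 8, so v_4 = 8^{−1} = 7 (mod 11).
  i = 5 (α = 3): (3−4)(3−7)(3−1)(3−8) = (−1)·(−4)·2·(−5) = −40 ≡ 4, so v_5 = 4^{−1} = 3 (mod 11).
  v = [4, 9, 10, 7, 3].
Step 2: syndromes of r = [6, 6, 10, 9, 5] (all sums mod 11).
  S_0 = Σ v_i r_i = 4·6 + 9·6 + 10·10 + 7·9 + 3·5 = 256 ≡ 3.
  S_1 = Σ v_i α_i r_i = 4·4·6 + 9·7·6 + 10·1·10 + 7·8·9 + 3·3·5 = 1123 ≡ 1.
  α_i^2 mod 11 = [5, 5, 1, 9, 9].
  S_2 = Σ v_i α_i^2 r_i = 4·5·6 + 9·5·6 + 10·1·10 + 7·9·9 + 3·9·5 = 1192 ≡ 4.
  S = (3, 1, 4) ≠ 0, so r is not a codeword (an error is present).
Step 3: locate the error. For a single error e at position i, S_ℓ = v_i·e·α_i^ℓ, so α_err = S_1/S_0.
  S_0^{−1} = 3^{−1} = 4 (mod 11), so α_err = 1·4 = 4 ≡ 4 = α_1. Error position i = 1.
  Consistency check: S_2/S_1 = 4·1 = 4 ≡ 4 = α_err ✓ (single-error assumption holds).
Step 4: error magnitude e = S_0/v_1 = S_0·∏_{j≠1}(α_1 − α_j) = 3·3 = 9 ≡ 9 (mod 11).
Step 5: correct position 1: c_1 = r_1 − e = 6 − 9 ≡ 8 (mod 11). Hence c = [8, 6, 10, 9, 5].
  Check: interpolating c through the α_i gives m(x) = 7 + 3·x (degree < 2) with m(α_i) = c_i for every i, so c is indeed a codeword.


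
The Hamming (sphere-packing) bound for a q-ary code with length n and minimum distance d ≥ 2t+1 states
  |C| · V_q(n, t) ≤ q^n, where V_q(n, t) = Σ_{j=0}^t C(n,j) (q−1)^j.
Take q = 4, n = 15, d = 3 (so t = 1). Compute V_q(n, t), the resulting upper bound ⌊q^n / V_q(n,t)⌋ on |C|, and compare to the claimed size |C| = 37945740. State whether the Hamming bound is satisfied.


V_q(n, t) = 46, q^n = 1073741824, Hamming bound = 23342213, |C| = 37945740 > bound (violated).

Step 1: Compute V_q(n, t) = Σ_{j=0}^1 C(n, j) (q−1)^j.
  j = 0: C(15,0)·(3)^0 = 1·1 = 1.
  j = 1: C(15,1)·(3)^1 = 15·3 = 45.
  V_q(n, t) = 1 + 45 = 46.
Step 2: q^n = 4^15 = 1073741824.
Step 3: Hamming bound ⌊q^n / V_q(n,t)⌋ = ⌊1073741824/46⌋ = 23342213.
Step 4: Compare |C| = 37945740 to 23342213: violated.
The claimed |C| lies above the Hamming bound, so no 4-ary code of length 15 with d ≥ 3 can have 37945740 codewords.


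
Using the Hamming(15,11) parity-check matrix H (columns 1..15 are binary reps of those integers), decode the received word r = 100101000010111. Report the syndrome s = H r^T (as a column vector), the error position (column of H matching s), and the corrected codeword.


s = (0, 1, 0, 0)^T, error position = 4, corrected codeword c = 100001000010111

Compute s = H r^T mod 2 one row at a time:
  s_1 = 0 + 0 + 0 + 1 + 0 + 1 + 1 + 1 = 4 ≡ 0 (mod 2).
  s_2 = 1 + 0 + 1 + 0 + 0 + 1 + 1 + 1 = 5 ≡ 1 (mod 2).
  s_3 = 0 + 0 + 1 + 0 + 0 + 1 + 1 + 1 = 4 ≡ 0 (mod 2).
  s_4 = 1 + 0 + 0 + 0 + 0 + 1 + 1 + 1 = 4 ≡ 0 (mod 2).
s = (0, 1, 0, 0)^T — this equals column 4 of H (binary 0100), so error is at position 4.
Correct: flip bit 4 of r = 100101000010111 to get c = 100001000010111.


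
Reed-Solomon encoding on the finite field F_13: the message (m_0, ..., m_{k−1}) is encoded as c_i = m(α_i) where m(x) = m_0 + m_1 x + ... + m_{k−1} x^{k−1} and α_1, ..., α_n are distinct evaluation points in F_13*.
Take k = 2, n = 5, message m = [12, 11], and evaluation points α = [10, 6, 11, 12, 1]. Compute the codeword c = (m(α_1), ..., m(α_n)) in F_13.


c = [5, 0, 3, 1, 10]

Message polynomial: m(x) = 12 + 11·x (mod 13).
For each evaluation point α_i, compute m(α_i) mod 13:
  α_1 = 10: Horner steps 11 → 5, so m(10) = 5.
  α_2 = 6: Horner steps 11 → 0, so m(6) = 0.
  α_3 = 11: Horner steps 11 → 3, so m(11) = 3.
  α_4 = 12: Horner steps 11 → 1, so m(12) = 1.
  α_5 = 1: Horner steps 11 → 10, so m(1) = 10.
Codeword c = [5, 0, 3, 1, 10] ∈ F_13^5.


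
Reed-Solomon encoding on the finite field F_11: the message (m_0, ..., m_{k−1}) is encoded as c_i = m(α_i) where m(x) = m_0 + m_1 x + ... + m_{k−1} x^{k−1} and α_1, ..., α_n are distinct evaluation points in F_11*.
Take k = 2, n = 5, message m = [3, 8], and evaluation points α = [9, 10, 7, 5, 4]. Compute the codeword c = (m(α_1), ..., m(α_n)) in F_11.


c = [9, 6, 4, 10, 2]

Message polynomial: m(x) = 3 + 8·x (mod 11).
For each evaluation point α_i, compute m(α_i) mod 11:
  α_1 = 9: Horner steps 8 → 9, so m(9) = 9.
  α_2 = 10: Horner steps 8 → 6, so m(10) = 6.
  α_3 = 7: Horner steps 8 → 4, so m(7) = 4.
  α_4 = 5: Horner steps 8 → 10, so m(5) = 10.
  α_5 = 4: Horner steps 8 → 2, so m(4) = 2.
Codeword c = [9, 6, 4, 10, 2] ∈ F_11^5.


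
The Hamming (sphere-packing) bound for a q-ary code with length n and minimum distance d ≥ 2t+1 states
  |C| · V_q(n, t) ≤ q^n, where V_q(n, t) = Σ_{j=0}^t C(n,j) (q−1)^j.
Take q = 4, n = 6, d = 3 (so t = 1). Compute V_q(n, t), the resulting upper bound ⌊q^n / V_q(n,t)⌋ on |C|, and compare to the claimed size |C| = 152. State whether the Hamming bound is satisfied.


V_q(n, t) = 19, q^n = 4096, Hamming bound = 215, |C| = 152 ≤ bound (satisfied).

Step 1: Compute V_q(n, t) = Σ_{j=0}^1 C(n, j) (q−1)^j.
  j = 0: C(6,0)·(3)^0 = 1·1 = 1.
  j = 1: C(6,1)·(3)^1 = 6·3 = 18.
  V_q(n, t) = 1 + 18 = 19.
Step 2: q^n = 4^6 = 4096.
Step 3: Hamming bound ⌊q^n / V_q(n,t)⌋ = ⌊4096/19⌋ = 215.
Step 4: Compare |C| = 152 to 215: satisfied.
The claimed |C| lies below the Hamming bound.


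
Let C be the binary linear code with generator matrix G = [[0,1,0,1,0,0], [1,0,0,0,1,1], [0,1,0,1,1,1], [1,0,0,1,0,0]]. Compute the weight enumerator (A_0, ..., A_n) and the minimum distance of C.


Weight distribution: A_0 = 1, A_1 = 3, A_2 = 4, A_3 = 4, A_4 = 3, A_5 = 1. Minimum distance d = 1.

Enumerate all 2^4 = 16 messages m ∈ F_2^4.
For each, compute codeword c = mG in F_2^6, then tally its weight.
  m = 0000 → c = 000000, weight = 0.
  m = 1000 → c = 010100, weight = 2.
  m = 0100 → c = 100011, weight = 3.
  m = 1100 → c = 110111, weight = 5.
  m = 0010 → c = 010111, weight = 4.
  m = 1010 → c = 000011, weight = 2.
  m = 0110 → c = 110100, weight = 3.
  m = 1110 → c = 100000, weight = 1.
  m = 0001 → c = 100100, weight = 2.
  m = 1001 → c = 110000, weight = 2.
  m = 0101 → c = 000111, weight = 3.
  m = 1101 → c = 010011, weight = 3.
  m = 0011 → c = 110011, weight = 4.
  m = 1011 → c = 100111, weight = 4.
  m = 0111 → c = 010000, weight = 1.
  m = 1111 → c = 000100, weight = 1.
Tally weights:
  weight 0: 1 codewords.
  weight 1: 3 codewords.
  weight 2: 4 codewords.
  weight 3: 4 codewords.
  weight 4: 3 codewords.
  weight 5: 1 codewords.
Minimum distance d = smallest w > 0 with A_w > 0 = 1.
Sanity: Σ A_w = 16 = 2^4 = 16 ✓.


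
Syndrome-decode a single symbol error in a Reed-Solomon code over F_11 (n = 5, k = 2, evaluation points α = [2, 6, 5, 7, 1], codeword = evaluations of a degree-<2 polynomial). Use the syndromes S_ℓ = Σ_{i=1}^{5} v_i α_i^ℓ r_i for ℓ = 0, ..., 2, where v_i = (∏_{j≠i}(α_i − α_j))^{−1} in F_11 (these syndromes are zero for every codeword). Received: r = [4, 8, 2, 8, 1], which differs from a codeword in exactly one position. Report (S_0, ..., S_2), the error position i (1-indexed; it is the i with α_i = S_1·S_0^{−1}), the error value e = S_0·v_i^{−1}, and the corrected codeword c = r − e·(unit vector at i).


S = (7, 9, 10), error at position 2, error magnitude e = 3, c = [4, 5, 2, 8, 1].

Step 1: column multipliers v_i = (∏_{j≠i}(α_i − α_j))^{−1} mod 11.
  i = 1 (α = 2): (2−6)(2−5)(2−7)(2−1) = (−4)·(−3)·(−5)·1 = −60 ≡ 6, so v_1 = 6^{−1} = 2 (mod 11).
  i = 2 (α = 6): (6−2)(6−5)(6−7)(6−1) = 4·1·(−1)·5 = −20 ≡ 2, so v_2 = 2^{−1} = 6 (mod 11).
  i = 3 (α = 5): (5−2)(5−6)(5−7)(5−1) = 3·(−1)·(−2)·4 = 24 ≡ 2, so v_3 = 2^{−1} = 6 (mod 11).
  i = 4 (α = 7): (7−2)(7−6)(7−5)(7−1) = 5·1·2·6 = 60 ≡ 5, so v_4 = 5^{−1} = 9 (mod 11).
  i = 5 (α = 1): (1−2)(1−6)(1−5)(1−7) = (−1)·(−5)·(−4)·(−6) = 120 ≡ 10, so v_5 = 10^{−1} = 10 (mod 11).
  v = [2, 6, 6, 9, 10].
Step 2: syndromes of r = [4, 8, 2, 8, 1] (all sums mod 11).
  S_0 = Σ v_i r_i = 2·4 + 6·8 + 6·2 + 9·8 + 10·1 = 150 ≡ 7.
  S_1 = Σ v_i α_i r_i = 2·2·4 + 6·6·8 + 6·5·2 + 9·7·8 + 10·1·1 = 878 ≡ 9.
  α_i^2 mod 11 = [4, 3, 3, 5, 1].
  S_2 = Σ v_i α_i^2 r_i = 2·4·4 + 6·3·8 + 6·3·2 + 9·5·8 + 10·1·1 = 582 ≡ 10.
  S = (7, 9, 10) ≠ 0, so r is not a codeword (an error is present).
Step 3: locate the error. For a single error e at position i, S_ℓ = v_i·e·α_i^ℓ, so α_err = S_1/S_0.
  S_0^{−1} = 7^{−1} = 8 (mod 11), so α_err = 9·8 = 72 ≡ 6 = α_2. Error position i = 2.
  Consistency check: S_2/S_1 = 10·5 = 50 ≡ 6 = α_err ✓ (single-error assumption holds).
Step 4: error magnitude e = S_0/v_2 = S_0·∏_{j≠2}(α_2 − α_j) = 7·2 = 14 ≡ 3 (mod 11).
Step 5: correct position 2: c_2 = r_2 − e = 8 − 3 ≡ 5 (mod 11). Hence c = [4, 5, 2, 8, 1].
  Check: interpolating c through the α_i gives m(x) = 9 + 3·x (degree < 2) with m(α_i) = c_i for every i, so c is indeed a codeword.


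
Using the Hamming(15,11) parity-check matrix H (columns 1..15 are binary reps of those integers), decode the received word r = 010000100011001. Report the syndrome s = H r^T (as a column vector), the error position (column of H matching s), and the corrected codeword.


s = (1, 1, 0, 1)^T, error position = 13, corrected codeword c = 010000100011101

Compute s = H r^T mod 2 one row at a time:
  s_1 = 0 + 0 + 0 + 1 + 1 + 0 + 0 + 1 = 3 ≡ 1 (mod 2).
  s_2 = 0 + 0 + 0 + 1 + 1 + 0 + 0 + 1 = 3 ≡ 1 (mod 2).
  s_3 = 1 + 0 + 0 + 1 + 0 + 1 + 0 + 1 = 4 ≡ 0 (mod 2).
  s_4 = 0 + 0 + 0 + 1 + 0 + 1 + 0 + 1 = 3 ≡ 1 (mod 2).
s = (1, 1, 0, 1)^T — this equals column 13 of H (binary 1101), so error is at position 13.
Correct: flip bit 13 of r = 010000100011001 to get c = 010000100011101.


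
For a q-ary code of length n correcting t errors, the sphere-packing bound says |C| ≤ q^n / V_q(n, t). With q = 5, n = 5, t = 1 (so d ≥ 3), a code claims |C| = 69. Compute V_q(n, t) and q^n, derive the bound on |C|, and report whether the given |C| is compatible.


V_q(n, t) = 21, q^n = 3125, Hamming bound = 148, |C| = 69 ≤ bound (satisfied).

Step 1: Compute V_q(n, t) = Σ_{j=0}^1 C(n, j) (q−1)^j.
  j = 0: C(5,0)·(4)^0 = 1·1 = 1.
  j = 1: C(5,1)·(4)^1 = 5·4 = 20.
  V_q(n, t) = 1 + 20 = 21.
Step 2: q^n = 5^5 = 3125.
Step 3: Hamming bound ⌊q^n / V_q(n,t)⌋ = ⌊3125/21⌋ = 148.
Step 4: Compare |C| = 69 to 148: satisfied.
The claimed |C| lies below the Hamming bound.


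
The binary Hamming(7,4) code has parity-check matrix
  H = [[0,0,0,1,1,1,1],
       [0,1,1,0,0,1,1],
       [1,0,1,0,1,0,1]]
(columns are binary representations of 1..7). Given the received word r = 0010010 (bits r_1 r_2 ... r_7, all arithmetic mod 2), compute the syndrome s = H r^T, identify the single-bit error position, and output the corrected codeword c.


s = (1, 0, 1)^T, error position = 5, corrected codeword c = 0010110

Compute s = H r^T mod 2 one row at a time:
  s_1 = 0 + 0 + 1 + 0 = 1 ≡ 1 (mod 2).
  s_2 = 0 + 1 + 1 + 0 = 2 ≡ 0 (mod 2).
  s_3 = 0 + 1 + 0 + 0 = 1 ≡ 1 (mod 2).
s = (1, 0, 1)^T — this equals column 5 of H (binary 101), so error is at position 5.
Correct: flip bit 5 of r = 0010010 to get c = 0010110.


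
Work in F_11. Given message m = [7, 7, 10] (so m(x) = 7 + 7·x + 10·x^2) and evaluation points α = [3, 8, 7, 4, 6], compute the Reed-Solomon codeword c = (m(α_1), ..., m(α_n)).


c = [8, 10, 7, 8, 2]

Message polynomial: m(x) = 7 + 7·x + 10·x^2 (mod 11).
For each evaluation point α_i, compute m(α_i) mod 11:
  α_1 = 3: Horner steps 10 → 4 → 8, so m(3) = 8.
  α_2 = 8: Horner steps 10 → 10 → 10, so m(8) = 10.
  α_3 = 7: Horner steps 10 → 0 → 7, so m(7) = 7.
  α_4 = 4: Horner steps 10 → 3 → 8, so m(4) = 8.
  α_5 = 6: Horner steps 10 → 1 → 2, so m(6) = 2.
Codeword c = [8, 10, 7, 8, 2] ∈ F_11^5.


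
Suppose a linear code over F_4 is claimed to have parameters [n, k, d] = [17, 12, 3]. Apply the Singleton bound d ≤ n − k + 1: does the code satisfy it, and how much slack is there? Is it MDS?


Singleton RHS = n − k + 1 = 6, slack = 3, bound satisfied, not MDS.

Singleton bound: d ≤ n − k + 1.
Here n = 17, k = 12, so n − k + 1 = 6.
Given d = 3, check d ≤ 6: YES.
Slack = (n − k + 1) − d = 3.
The code is NOT MDS (slack = 3 > 0).
Description: the claimed parameters are [17, 12, 3]_4; such a code would be non-MDS.


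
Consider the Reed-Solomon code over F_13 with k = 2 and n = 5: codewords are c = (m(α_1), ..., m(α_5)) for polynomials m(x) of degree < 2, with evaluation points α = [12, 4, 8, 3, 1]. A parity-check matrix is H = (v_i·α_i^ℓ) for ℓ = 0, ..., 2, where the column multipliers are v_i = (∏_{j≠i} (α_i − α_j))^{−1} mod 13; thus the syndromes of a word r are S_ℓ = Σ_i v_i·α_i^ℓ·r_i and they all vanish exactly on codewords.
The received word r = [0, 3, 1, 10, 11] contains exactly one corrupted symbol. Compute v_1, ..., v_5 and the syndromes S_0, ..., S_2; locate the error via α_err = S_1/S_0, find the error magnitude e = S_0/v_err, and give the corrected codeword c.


S = (3, 10, 3), error at position 1, error magnitude e = 1, c = [12, 3, 1, 10, 11].

Step 1: column multipliers v_i = (∏_{j≠i}(α_i − α_j))^{−1} mod 13.
  i = 1 (α = 12): (12−4)(12−8)(12−3)(12−1) = 8·4·9·11 = 3168 ≡ 9, so v_1 = 9^{−1} = 3 (mod 13).
  i = 2 (α = 4): (4−12)(4−8)(4−3)(4−1) = (−8)·(−4)·1·3 = 96 ≡ 5, so v_2 = 5^{−1} = 8 (mod 13).
  i = 3 (α = 8): (8−12)(8−4)(8−3)(8−1) = (−4)·4·5·7 = −560 ≡ 12, so v_3 = 12^{−1} = 12 (mod 13).
  i = 4 (α = 3): (3−12)(3−4)(3−8)(3−1) = (−9)·(−1)·(−5)·2 = −90 ≡ 1, so v_4 = 1^{−1} = 1 (mod 13).
  i = 5 (α = 1): (1−12)(1−4)(1−8)(1−3) = (−11)·(−3)·(−7)·(−2) = 462 ≡ 7, so v_5 = 7^{−1} = 2 (mod 13).
  v = [3, 8, 12, 1, 2].
Step 2: syndromes of r = [0, 3, 1, 10, 11] (all sums mod 13).
  S_0 = Σ v_i r_i = 3·0 + 8·3 + 12·1 + 1·10 + 2·11 = 68 ≡ 3.
  S_1 = Σ v_i α_i r_i = 3·12·0 + 8·4·3 + 12·8·1 + 1·3·10 + 2·1·11 = 244 ≡ 10.
  α_i^2 mod 13 = [1, 3, 12, 9, 1].
  S_2 = Σ v_i α_i^2 r_i = 3·1·0 + 8·3·3 + 12·12·1 + 1·9·10 + 2·1·11 = 328 ≡ 3.
  S = (3, 10, 3) ≠ 0, so r is not a codeword (an error is present).
Step 3: locate the error. For a single error e at position i, S_ℓ = v_i·e·α_i^ℓ, so α_err = S_1/S_0.
  S_0^{−1} = 3^{−1} = 9 (mod 13), so α_err = 10·9 = 90 ≡ 12 = α_1. Error position i = 1.
  Consistency check: S_2/S_1 = 3·4 = 12 ≡ 12 = α_err ✓ (single-error assumption holds).
Step 4: error magnitude e = S_0/v_1 = S_0·∏_{j≠1}(α_1 − α_j) = 3·9 = 27 ≡ 1 (mod 13).
Step 5: correct position 1: c_1 = r_1 − e = 0 − 1 ≡ 12 (mod 13). Hence c = [12, 3, 1, 10, 11].
  Check: interpolating c through the α_i gives m(x) = 5 + 6·x (degree < 2) with m(α_i) = c_i for every i, so c is indeed a codeword.


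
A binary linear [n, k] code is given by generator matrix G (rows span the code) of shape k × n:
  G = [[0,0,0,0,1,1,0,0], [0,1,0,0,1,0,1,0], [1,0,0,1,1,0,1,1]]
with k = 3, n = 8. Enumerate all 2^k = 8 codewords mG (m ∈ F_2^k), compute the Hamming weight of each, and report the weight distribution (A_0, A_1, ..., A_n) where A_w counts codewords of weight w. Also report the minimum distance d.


Weight distribution: A_0 = 1, A_2 = 1, A_3 = 2, A_4 = 1, A_5 = 2, A_6 = 1. Minimum distance d = 2.

Enumerate all 2^3 = 8 messages m ∈ F_2^3.
For each, compute codeword c = mG in F_2^8, then tally its weight.
  m = 000 → c = 00000000, weight = 0.
  m = 100 → c = 00001100, weight = 2.
  m = 010 → c = 01001010, weight = 3.
  m = 110 → c = 01000110, weight = 3.
  m = 001 → c = 10011011, weight = 5.
  m = 101 → c = 10010111, weight = 5.
  m = 011 → c = 11010001, weight = 4.
  m = 111 → c = 11011101, weight = 6.
Tally weights:
  weight 0: 1 codewords.
  weight 2: 1 codewords.
  weight 3: 2 codewords.
  weight 4: 1 codewords.
  weight 5: 2 codewords.
  weight 6: 1 codewords.
Minimum distance d = smallest w > 0 with A_w > 0 = 2.
Sanity: Σ A_w = 8 = 2^3 = 8 ✓.


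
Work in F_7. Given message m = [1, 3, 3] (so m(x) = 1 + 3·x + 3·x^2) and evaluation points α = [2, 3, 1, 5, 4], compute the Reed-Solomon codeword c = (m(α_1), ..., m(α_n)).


c = [5, 2, 0, 0, 5]

Message polynomial: m(x) = 1 + 3·x + 3·x^2 (mod 7).
For each evaluation point α_i, compute m(α_i) mod 7:
  α_1 = 2: Horner steps 3 → 2 → 5, so m(2) = 5.
  α_2 = 3: Horner steps 3 → 5 → 2, so m(3) = 2.
  α_3 = 1: Horner steps 3 → 6 → 0, so m(1) = 0.
  α_4 = 5: Horner steps 3 → 4 → 0, so m(5) = 0.
  α_5 = 4: Horner steps 3 → 1 → 5, so m(4) = 5.
Codeword c = [5, 2, 0, 0, 5] ∈ F_7^5.


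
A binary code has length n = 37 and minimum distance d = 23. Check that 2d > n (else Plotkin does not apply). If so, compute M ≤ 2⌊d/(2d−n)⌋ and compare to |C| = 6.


Plotkin bound M ≤ 4; given |C| = 6 > bound (violated).

Check applicability: 2d = 46, n = 37.
2d − n = 9 > 0, so Plotkin applies.
Compute d/(2d−n) = 23/9 ≈ 2.5556.
⌊d/(2d−n)⌋ = 2.
Plotkin bound: M ≤ 2·2 = 4.
Given |C| = 6, check: VIOLATED.
This |C| is above the Plotkin bound, so no binary code with n = 37, d = 23 and 6 codewords exists.


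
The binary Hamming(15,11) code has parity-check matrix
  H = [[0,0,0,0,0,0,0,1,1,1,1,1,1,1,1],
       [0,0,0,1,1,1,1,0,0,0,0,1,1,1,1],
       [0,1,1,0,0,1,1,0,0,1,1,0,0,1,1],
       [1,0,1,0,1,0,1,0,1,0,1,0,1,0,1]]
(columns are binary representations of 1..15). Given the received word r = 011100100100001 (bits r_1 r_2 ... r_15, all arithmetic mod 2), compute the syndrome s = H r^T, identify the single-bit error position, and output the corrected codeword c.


s = (0, 1, 1, 1)^T, error position = 7, corrected codeword c = 011100000100001

Compute s = H r^T mod 2 one row at a time:
  s_1 = 0 + 0 + 1 + 0 + 0 + 0 + 0 + 1 = 2 ≡ 0 (mod 2).
  s_2 = 1 + 0 + 0 + 1 + 0 + 0 + 0 + 1 = 3 ≡ 1 (mod 2).
  s_3 = 1 + 1 + 0 + 1 + 1 + 0 + 0 + 1 = 5 ≡ 1 (mod 2).
  s_4 = 0 + 1 + 0 + 1 + 0 + 0 + 0 + 1 = 3 ≡ 1 (mod 2).
s = (0, 1, 1, 1)^T — this equals column 7 of H (binary 0111), so error is at position 7.
Correct: flip bit 7 of r = 011100100100001 to get c = 011100000100001.


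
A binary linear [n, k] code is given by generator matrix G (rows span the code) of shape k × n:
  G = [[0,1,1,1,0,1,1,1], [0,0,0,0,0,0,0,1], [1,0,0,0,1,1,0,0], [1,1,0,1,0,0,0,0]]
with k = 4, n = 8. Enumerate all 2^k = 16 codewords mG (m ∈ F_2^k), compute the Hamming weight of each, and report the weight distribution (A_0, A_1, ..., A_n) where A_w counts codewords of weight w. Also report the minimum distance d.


Weight distribution: A_0 = 1, A_1 = 1, A_3 = 3, A_4 = 5, A_5 = 3, A_6 = 2, A_7 = 1. Minimum distance d = 1.

Enumerate all 2^4 = 16 messages m ∈ F_2^4.
For each, compute codeword c = mG in F_2^8, then tally its weight.
  m = 0000 → c = 00000000, weight = 0.
  m = 1000 → c = 01110111, weight = 6.
  m = 0100 → c = 00000001, weight = 1.
  m = 1100 → c = 01110110, weight = 5.
  m = 0010 → c = 10001100, weight = 3.
  m = 1010 → c = 11111011, weight = 7.
  m = 0110 → c = 10001101, weight = 4.
  m = 1110 → c = 11111010, weight = 6.
  m = 0001 → c = 11010000, weight = 3.
  m = 1001 → c = 10100111, weight = 5.
  m = 0101 → c = 11010001, weight = 4.
  m = 1101 → c = 10100110, weight = 4.
  m = 0011 → c = 01011100, weight = 4.
  m = 1011 → c = 00101011, weight = 4.
  m = 0111 → c = 01011101, weight = 5.
  m = 1111 → c = 00101010, weight = 3.
Tally weights:
  weight 0: 1 codewords.
  weight 1: 1 codewords.
  weight 3: 3 codewords.
  weight 4: 5 codewords.
  weight 5: 3 codewords.
  weight 6: 2 codewords.
  weight 7: 1 codewords.
Minimum distance d = smallest w > 0 with A_w > 0 = 1.
Sanity: Σ A_w = 16 = 2^4 = 16 ✓.


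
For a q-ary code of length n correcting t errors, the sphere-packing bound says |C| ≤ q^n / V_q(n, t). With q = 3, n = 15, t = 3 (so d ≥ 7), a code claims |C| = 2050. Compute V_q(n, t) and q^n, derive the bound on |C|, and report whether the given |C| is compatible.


V_q(n, t) = 4091, q^n = 14348907, Hamming bound = 3507, |C| = 2050 ≤ bound (satisfied).

Step 1: Compute V_q(n, t) = Σ_{j=0}^3 C(n, j) (q−1)^j.
  j = 0: C(15,0)·(2)^0 = 1·1 = 1.
  j = 1: C(15,1)·(2)^1 = 15·2 = 30.
  j = 2: C(15,2)·(2)^2 = 105·4 = 420.
  j = 3: C(15,3)·(2)^3 = 455·8 = 3640.
  V_q(n, t) = 1 + 30 + 420 + 3640 = 4091.
Step 2: q^n = 3^15 = 14348907.
Step 3: Hamming bound ⌊q^n / V_q(n,t)⌋ = ⌊14348907/4091⌋ = 3507.
Step 4: Compare |C| = 2050 to 3507: satisfied.
The claimed |C| lies below the Hamming bound.


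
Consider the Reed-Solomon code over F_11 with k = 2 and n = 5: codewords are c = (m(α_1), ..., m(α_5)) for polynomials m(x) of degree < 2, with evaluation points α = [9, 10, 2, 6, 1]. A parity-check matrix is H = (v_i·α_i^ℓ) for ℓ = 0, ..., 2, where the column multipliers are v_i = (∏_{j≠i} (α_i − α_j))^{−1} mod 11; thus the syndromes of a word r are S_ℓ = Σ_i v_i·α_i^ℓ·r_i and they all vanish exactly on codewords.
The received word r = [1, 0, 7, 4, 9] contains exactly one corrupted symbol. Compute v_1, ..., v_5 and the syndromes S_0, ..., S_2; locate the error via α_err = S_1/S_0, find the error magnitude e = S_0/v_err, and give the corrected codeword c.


S = (3, 6, 1), error at position 3, error magnitude e = 10, c = [1, 0, 8, 4, 9].

Step 1: column multipliers v_i = (∏_{j≠i}(α_i − α_j))^{−1} mod 11.
  i = 1 (α = 9): (9−10)(9−2)(9−6)(9−1) = (−1)·7·3·8 = −168 ≡ 8, so v_1 = 8^{−1} = 7 (mod 11).
  i = 2 (α = 10): (10−9)(10−2)(10−6)(10−1) = 1·8·4·9 = 288 ≡ 2, so v_2 = 2^{−1} = 6 (mod 11).
  i = 3 (α = 2): (2−9)(2−10)(2−6)(2−1) = (−7)·(−8)·(−4)·1 = −224 ≡ 7, so v_3 = 7^{−1} = 8 (mod 11).
  i = 4 (α = 6): (6−9)(6−10)(6−2)(6−1) = (−3)·(−4)·4·5 = 240 ≡ 9, so v_4 = 9^{−1} = 5 (mod 11).
  i = 5 (α = 1): (1−9)(1−10)(1−2)(1−6) = (−8)·(−9)·(−1)·(−5) = 360 ≡ 8, so v_5 = 8^{−1} = 7 (mod 11).
  v = [7, 6, 8, 5, 7].
Step 2: syndromes of r = [1, 0, 7, 4, 9] (all sums mod 11).
  S_0 = Σ v_i r_i = 7·1 + 6·0 + 8·7 + 5·4 + 7·9 = 146 ≡ 3.
  S_1 = Σ v_i α_i r_i = 7·9·1 + 6·10·0 + 8·2·7 + 5·6·4 + 7·1·9 = 358 ≡ 6.
  α_i^2 mod 11 = [4, 1, 4, 3, 1].
  S_2 = Σ v_i α_i^2 r_i = 7·4·1 + 6·1·0 + 8·4·7 + 5·3·4 + 7·1·9 = 375 ≡ 1.
  S = (3, 6, 1) ≠ 0, so r is not a codeword (an error is present).
Step 3: locate the error. For a single error e at position i, S_ℓ = v_i·e·α_i^ℓ, so α_err = S_1/S_0.
  S_0^{−1} = 3^{−1} = 4 (mod 11), so α_err = 6·4 = 24 ≡ 2 = α_3. Error position i = 3.
  Consistency check: S_2/S_1 = 1·2 = 2 ≡ 2 = α_err ✓ (single-error assumption holds).
Step 4: error magnitude e = S_0/v_3 = S_0·∏_{j≠3}(α_3 − α_j) = 3·7 = 21 ≡ 10 (mod 11).
Step 5: correct position 3: c_3 = r_3 − e = 7 − 10 ≡ 8 (mod 11). Hence c = [1, 0, 8, 4, 9].
  Check: interpolating c through the α_i gives m(x) = 10 + 10·x (degree < 2) with m(α_i) = c_i for every i, so c is indeed a codeword.


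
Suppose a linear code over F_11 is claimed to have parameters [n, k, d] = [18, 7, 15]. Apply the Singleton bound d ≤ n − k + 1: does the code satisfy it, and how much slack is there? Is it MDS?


Singleton RHS = n − k + 1 = 12, slack = -3, bound violated (no such code; not MDS).

Singleton bound: d ≤ n − k + 1.
Here n = 18, k = 7, so n − k + 1 = 12.
Given d = 15, check d ≤ 12: NO.
Slack = (n − k + 1) − d = -3.
The slack is negative: d = 15 exceeds n − k + 1 = 12 by 3, so the Singleton bound is violated and no linear [18, 7, 15]_11 code can exist. In particular it is not MDS (MDS requires d = n − k + 1 exactly).
Description: the claimed parameters are [18, 7, 15]_11; such a code would be impossible (violates the Singleton bound).


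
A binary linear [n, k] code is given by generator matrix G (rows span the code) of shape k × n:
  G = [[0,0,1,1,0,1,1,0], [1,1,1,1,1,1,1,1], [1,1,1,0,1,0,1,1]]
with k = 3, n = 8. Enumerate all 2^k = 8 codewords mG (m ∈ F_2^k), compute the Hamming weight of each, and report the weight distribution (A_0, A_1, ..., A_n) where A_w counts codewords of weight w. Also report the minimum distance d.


Weight distribution: A_0 = 1, A_2 = 2, A_4 = 2, A_6 = 2, A_8 = 1. Minimum distance d = 2.

Enumerate all 2^3 = 8 messages m ∈ F_2^3.
For each, compute codeword c = mG in F_2^8, then tally its weight.
  m = 000 → c = 00000000, weight = 0.
  m = 100 → c = 00110110, weight = 4.
  m = 010 → c = 11111111, weight = 8.
  m = 110 → c = 11001001, weight = 4.
  m = 001 → c = 11101011, weight = 6.
  m = 101 → c = 11011101, weight = 6.
  m = 011 → c = 00010100, weight = 2.
  m = 111 → c = 00100010, weight = 2.
Tally weights:
  weight 0: 1 codewords.
  weight 2: 2 codewords.
  weight 4: 2 codewords.
  weight 6: 2 codewords.
  weight 8: 1 codewords.
Minimum distance d = smallest w > 0 with A_w > 0 = 2.
Sanity: Σ A_w = 8 = 2^3 = 8 ✓.


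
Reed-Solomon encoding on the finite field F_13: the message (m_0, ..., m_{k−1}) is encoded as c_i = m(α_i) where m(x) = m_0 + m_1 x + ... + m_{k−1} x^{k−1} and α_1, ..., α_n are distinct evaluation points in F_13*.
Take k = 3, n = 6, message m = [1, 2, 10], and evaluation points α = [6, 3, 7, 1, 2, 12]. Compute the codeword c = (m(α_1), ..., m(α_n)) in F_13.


c = [9, 6, 11, 0, 6, 9]

Message polynomial: m(x) = 1 + 2·x + 10·x^2 (mod 13).
For each evaluation point α_i, compute m(α_i) mod 13:
  α_1 = 6: Horner steps 10 → 10 → 9, so m(6) = 9.
  α_2 = 3: Horner steps 10 → 6 → 6, so m(3) = 6.
  α_3 = 7: Horner steps 10 → 7 → 11, so m(7) = 11.
  α_4 = 1: Horner steps 10 → 12 → 0, so m(1) = 0.
  α_5 = 2: Horner steps 10 → 9 → 6, so m(2) = 6.
  α_6 = 12: Horner steps 10 → 5 → 9, so m(12) = 9.
Codeword c = [9, 6, 11, 0, 6, 9] ∈ F_13^6.


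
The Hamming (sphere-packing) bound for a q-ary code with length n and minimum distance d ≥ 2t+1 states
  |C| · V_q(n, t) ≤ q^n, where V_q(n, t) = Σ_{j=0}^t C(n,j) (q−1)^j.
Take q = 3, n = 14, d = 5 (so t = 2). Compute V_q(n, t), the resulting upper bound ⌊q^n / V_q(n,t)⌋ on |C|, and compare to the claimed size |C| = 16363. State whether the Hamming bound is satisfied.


V_q(n, t) = 393, q^n = 4782969, Hamming bound = 12170, |C| = 16363 > bound (violated).

Step 1: Compute V_q(n, t) = Σ_{j=0}^2 C(n, j) (q−1)^j.
  j = 0: C(14,0)·(2)^0 = 1·1 = 1.
  j = 1: C(14,1)·(2)^1 = 14·2 = 28.
  j = 2: C(14,2)·(2)^2 = 91·4 = 364.
  V_q(n, t) = 1 + 28 + 364 = 393.
Step 2: q^n = 3^14 = 4782969.
Step 3: Hamming bound ⌊q^n / V_q(n,t)⌋ = ⌊4782969/393⌋ = 12170.
Step 4: Compare |C| = 16363 to 12170: violated.
The claimed |C| lies above the Hamming bound, so no 3-ary code of length 14 with d ≥ 5 can have 16363 codewords.


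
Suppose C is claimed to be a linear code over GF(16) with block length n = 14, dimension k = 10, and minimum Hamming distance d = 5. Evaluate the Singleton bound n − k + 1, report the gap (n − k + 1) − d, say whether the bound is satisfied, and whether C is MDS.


Singleton RHS = n − k + 1 = 5, slack = 0, bound satisfied, MDS.

Singleton bound: d ≤ n − k + 1.
Here n = 14, k = 10, so n − k + 1 = 5.
Given d = 5, check d ≤ 5: YES.
Slack = (n − k + 1) − d = 0.
The code is MDS (slack = 0).
Description: the claimed parameters are [14, 10, 5]_16; such a code would be MDS (meets Singleton bound).


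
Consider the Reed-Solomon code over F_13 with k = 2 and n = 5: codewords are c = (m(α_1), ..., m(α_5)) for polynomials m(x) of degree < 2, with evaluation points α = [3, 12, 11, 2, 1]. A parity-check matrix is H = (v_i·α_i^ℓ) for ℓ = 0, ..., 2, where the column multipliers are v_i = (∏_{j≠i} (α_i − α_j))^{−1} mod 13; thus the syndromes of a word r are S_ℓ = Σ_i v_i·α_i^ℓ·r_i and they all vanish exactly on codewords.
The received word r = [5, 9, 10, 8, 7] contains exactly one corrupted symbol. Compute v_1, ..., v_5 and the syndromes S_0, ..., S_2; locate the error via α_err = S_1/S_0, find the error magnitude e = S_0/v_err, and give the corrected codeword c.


S = (2, 4, 8), error at position 4, error magnitude e = 2, c = [5, 9, 10, 6, 7].

Step 1: column multipliers v_i = (∏_{j≠i}(α_i − α_j))^{−1} mod 13.
  i = 1 (α = 3): (3−12)(3−11)(3−2)(3−1) = (−9)·(−8)·1·2 = 144 ≡ 1, so v_1 = 1^{−1} = 1 (mod 13).
  i = 2 (α = 12): (12−3)(12−11)(12−2)(12−1) = 9·1·10·11 = 990 ≡ 2, so v_2 = 2^{−1} = 7 (mod 13).
  i = 3 (α = 11): (11−3)(11−12)(11−2)(11−1) = 8·(−1)·9·10 = −720 ≡ 8, so v_3 = 8^{−1} = 5 (mod 13).
  i = 4 (α = 2): (2−3)(2−12)(2−11)(2−1) = (−1)·(−10)·(−9)·1 = −90 ≡ 1, so v_4 = 1^{−1} = 1 (mod 13).
  i = 5 (α = 1): (1−3)(1−12)(1−11)(1−2) = (−2)·(−11)·(−10)·(−1) = 220 ≡ 12, so v_5 = 12^{−1} = 12 (mod 13).
  v = [1, 7, 5, 1, 12].
Step 2: syndromes of r = [5, 9, 10, 8, 7] (all sums mod 13).
  S_0 = Σ v_i r_i = 1·5 + 7·9 + 5·10 + 1·8 + 12·7 = 210 ≡ 2.
  S_1 = Σ v_i α_i r_i = 1·3·5 + 7·12·9 + 5·11·10 + 1·2·8 + 12·1·7 = 1421 ≡ 4.
  α_i^2 mod 13 = [9, 1, 4, 4, 1].
  S_2 = Σ v_i α_i^2 r_i = 1·9·5 + 7·1·9 + 5·4·10 + 1·4·8 + 12·1·7 = 424 ≡ 8.
  S = (2, 4, 8) ≠ 0, so r is not a codeword (an error is present).
Step 3: locate the error. For a single error e at position i, S_ℓ = v_i·e·α_i^ℓ, so α_err = S_1/S_0.
  S_0^{−1} = 2^{−1} = 7 (mod 13), so α_err = 4·7 = 28 ≡ 2 = α_4. Error position i = 4.
  Consistency check: S_2/S_1 = 8·10 = 80 ≡ 2 = α_err ✓ (single-error assumption holds).
Step 4: error magnitude e = S_0/v_4 = S_0·∏_{j≠4}(α_4 − α_j) = 2·1 = 2 ≡ 2 (mod 13).
Step 5: correct position 4: c_4 = r_4 − e = 8 − 2 ≡ 6 (mod 13). Hence c = [5, 9, 10, 6, 7].
  Check: interpolating c through the α_i gives m(x) = 8 + 12·x (degree < 2) with m(α_i) = c_i for every i, so c is indeed a codeword.


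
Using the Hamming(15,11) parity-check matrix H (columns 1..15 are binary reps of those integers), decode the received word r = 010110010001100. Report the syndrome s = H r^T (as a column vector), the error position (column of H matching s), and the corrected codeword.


s = (1, 0, 1, 0)^T, error position = 10, corrected codeword c = 010110010101100

Compute s = H r^T mod 2 one row at a time:
  s_1 = 1 + 0 + 0 + 0 + 1 + 1 + 0 + 0 = 3 ≡ 1 (mod 2).
  s_2 = 1 + 1 + 0 + 0 + 1 + 1 + 0 + 0 = 4 ≡ 0 (mod 2).
  s_3 = 1 + 0 + 0 + 0 + 0 + 0 + 0 + 0 = 1 ≡ 1 (mod 2).
  s_4 = 0 + 0 + 1 + 0 + 0 + 0 + 1 + 0 = 2 ≡ 0 (mod 2).
s = (1, 0, 1, 0)^T — this equals column 10 of H (binary 1010), so error is at position 10.
Correct: flip bit 10 of r = 010110010001100 to get c = 010110010101100.


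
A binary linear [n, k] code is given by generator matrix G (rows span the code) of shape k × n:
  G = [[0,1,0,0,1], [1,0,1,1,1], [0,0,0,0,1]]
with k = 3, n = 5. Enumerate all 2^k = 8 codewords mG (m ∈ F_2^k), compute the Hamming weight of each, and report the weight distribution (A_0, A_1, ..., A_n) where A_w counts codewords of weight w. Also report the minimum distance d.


Weight distribution: A_0 = 1, A_1 = 2, A_2 = 1, A_3 = 1, A_4 = 2, A_5 = 1. Minimum distance d = 1.

Enumerate all 2^3 = 8 messages m ∈ F_2^3.
For each, compute codeword c = mG in F_2^5, then tally its weight.
  m = 000 → c = 00000, weight = 0.
  m = 100 → c = 01001, weight = 2.
  m = 010 → c = 10111, weight = 4.
  m = 110 → c = 11110, weight = 4.
  m = 001 → c = 00001, weight = 1.
  m = 101 → c = 01000, weight = 1.
  m = 011 → c = 10110, weight = 3.
  m = 111 → c = 11111, weight = 5.
Tally weights:
  weight 0: 1 codewords.
  weight 1: 2 codewords.
  weight 2: 1 codewords.
  weight 3: 1 codewords.
  weight 4: 2 codewords.
  weight 5: 1 codewords.
Minimum distance d = smallest w > 0 with A_w > 0 = 1.
Sanity: Σ A_w = 8 = 2^3 = 8 ✓.


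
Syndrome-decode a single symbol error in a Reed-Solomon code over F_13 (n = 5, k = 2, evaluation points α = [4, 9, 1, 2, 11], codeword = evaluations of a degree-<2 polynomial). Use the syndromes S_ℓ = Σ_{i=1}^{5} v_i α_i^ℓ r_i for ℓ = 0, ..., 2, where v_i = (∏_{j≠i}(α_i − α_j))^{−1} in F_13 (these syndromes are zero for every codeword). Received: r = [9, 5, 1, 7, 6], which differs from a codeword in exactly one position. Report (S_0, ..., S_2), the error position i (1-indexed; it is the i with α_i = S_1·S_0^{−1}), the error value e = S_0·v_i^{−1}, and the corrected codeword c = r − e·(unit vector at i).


S = (3, 6, 12), error at position 4, error magnitude e = 12, c = [9, 5, 1, 8, 6].

Step 1: column multipliers v_i = (∏_{j≠i}(α_i − α_j))^{−1} mod 13.
  i = 1 (α = 4): (4−9)(4−1)(4−2)(4−11) = (−5)·3·2·(−7) = 210 ≡ 2, so v_1 = 2^{−1} = 7 (mod 13).
  i = 2 (α = 9): (9−4)(9−1)(9−2)(9−11) = 5·8·7·(−2) = −560 ≡ 12, so v_2 = 12^{−1} = 12 (mod 13).
  i = 3 (α = 1): (1−4)(1−9)(1−2)(1−11) = (−3)·(−8)·(−1)·(−10) = 240 ≡ 6, so v_3 = 6^{−1} = 11 (mod 13).
  i = 4 (α = 2): (2−4)(2−9)(2−1)(2−11) = (−2)·(−7)·1·(−9) = −126 ≡ 4, so v_4 = 4^{−1} = 10 (mod 13).
  i = 5 (α = 11): (11−4)(11−9)(11−1)(11−2) = 7·2·10·9 = 1260 ≡ 12, so v_5 = 12^{−1} = 12 (mod 13).
  v = [7, 12, 11, 10, 12].
Step 2: syndromes of r = [9, 5, 1, 7, 6] (all sums mod 13).
  S_0 = Σ v_i r_i = 7·9 + 12·5 + 11·1 + 10·7 + 12·6 = 276 ≡ 3.
  S_1 = Σ v_i α_i r_i = 7·4·9 + 12·9·5 + 11·1·1 + 10·2·7 + 12·11·6 = 1735 ≡ 6.
  α_i^2 mod 13 = [3, 3, 1, 4, 4].
  S_2 = Σ v_i α_i^2 r_i = 7·3·9 + 12·3·5 + 11·1·1 + 10·4·7 + 12·4·6 = 948 ≡ 12.
  S = (3, 6, 12) ≠ 0, so r is not a codeword (an error is present).
Step 3: locate the error. For a single error e at position i, S_ℓ = v_i·e·α_i^ℓ, so α_err = S_1/S_0.
  S_0^{−1} = 3^{−1} = 9 (mod 13), so α_err = 6·9 = 54 ≡ 2 = α_4. Error position i = 4.
  Consistency check: S_2/S_1 = 12·11 = 132 ≡ 2 = α_err ✓ (single-error assumption holds).
Step 4: error magnitude e = S_0/v_4 = S_0·∏_{j≠4}(α_4 − α_j) = 3·4 = 12 ≡ 12 (mod 13).
Step 5: correct position 4: c_4 = r_4 − e = 7 − 12 ≡ 8 (mod 13). Hence c = [9, 5, 1, 8, 6].
  Check: interpolating c through the α_i gives m(x) = 7 + 7·x (degree < 2) with m(α_i) = c_i for every i, so c is indeed a codeword.


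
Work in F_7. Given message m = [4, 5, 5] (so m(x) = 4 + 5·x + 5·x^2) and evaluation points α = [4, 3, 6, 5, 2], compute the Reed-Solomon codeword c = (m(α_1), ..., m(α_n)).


c = [6, 1, 4, 0, 6]

Message polynomial: m(x) = 4 + 5·x + 5·x^2 (mod 7).
For each evaluation point α_i, compute m(α_i) mod 7:
  α_1 = 4: Horner steps 5 → 4 → 6, so m(4) = 6.
  α_2 = 3: Horner steps 5 → 6 → 1, so m(3) = 1.
  α_3 = 6: Horner steps 5 → 0 → 4, so m(6) = 4.
  α_4 = 5: Horner steps 5 → 2 → 0, so m(5) = 0.
  α_5 = 2: Horner steps 5 → 1 → 6, so m(2) = 6.
Codeword c = [6, 1, 4, 0, 6] ∈ F_7^5.


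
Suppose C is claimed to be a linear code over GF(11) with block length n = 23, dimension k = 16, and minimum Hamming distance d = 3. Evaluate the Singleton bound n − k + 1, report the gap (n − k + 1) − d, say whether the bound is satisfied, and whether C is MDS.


Singleton RHS = n − k + 1 = 8, slack = 5, bound satisfied, not MDS.

Singleton bound: d ≤ n − k + 1.
Here n = 23, k = 16, so n − k + 1 = 8.
Given d = 3, check d ≤ 8: YES.
Slack = (n − k + 1) − d = 5.
The code is NOT MDS (slack = 5 > 0).
Description: the claimed parameters are [23, 16, 3]_11; such a code would be non-MDS.


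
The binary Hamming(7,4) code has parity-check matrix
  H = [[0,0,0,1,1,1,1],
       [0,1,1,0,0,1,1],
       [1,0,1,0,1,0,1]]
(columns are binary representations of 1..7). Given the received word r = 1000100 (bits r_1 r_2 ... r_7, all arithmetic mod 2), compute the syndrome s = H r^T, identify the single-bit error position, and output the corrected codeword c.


s = (1, 0, 0)^T, error position = 4, corrected codeword c = 1001100

Compute s = H r^T mod 2 one row at a time:
  s_1 = 0 + 1 + 0 + 0 = 1 ≡ 1 (mod 2).
  s_2 = 0 + 0 + 0 + 0 = 0 ≡ 0 (mod 2).
  s_3 = 1 + 0 + 1 + 0 = 2 ≡ 0 (mod 2).
s = (1, 0, 0)^T — this equals column 4 of H (binary 100), so error is at position 4.
Correct: flip bit 4 of r = 1000100 to get c = 1001100.


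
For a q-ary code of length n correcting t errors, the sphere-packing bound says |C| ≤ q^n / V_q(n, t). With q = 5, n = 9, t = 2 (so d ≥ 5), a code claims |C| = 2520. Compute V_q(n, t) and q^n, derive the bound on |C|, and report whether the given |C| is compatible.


V_q(n, t) = 613, q^n = 1953125, Hamming bound = 3186, |C| = 2520 ≤ bound (satisfied).

Step 1: Compute V_q(n, t) = Σ_{j=0}^2 C(n, j) (q−1)^j.
  j = 0: C(9,0)·(4)^0 = 1·1 = 1.
  j = 1: C(9,1)·(4)^1 = 9·4 = 36.
  j = 2: C(9,2)·(4)^2 = 36·16 = 576.
  V_q(n, t) = 1 + 36 + 576 = 613.
Step 2: q^n = 5^9 = 1953125.
Step 3: Hamming bound ⌊q^n / V_q(n,t)⌋ = ⌊1953125/613⌋ = 3186.
Step 4: Compare |C| = 2520 to 3186: satisfied.
The claimed |C| lies below the Hamming bound.


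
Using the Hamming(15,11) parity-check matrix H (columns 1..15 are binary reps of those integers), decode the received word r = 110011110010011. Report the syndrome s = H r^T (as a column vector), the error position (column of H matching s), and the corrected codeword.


s = (0, 1, 0, 1)^T, error position = 5, corrected codeword c = 110001110010011

Compute s = H r^T mod 2 one row at a time:
  s_1 = 1 + 0 + 0 + 1 + 0 + 0 + 1 + 1 = 4 ≡ 0 (mod 2).
  s_2 = 0 + 1 + 1 + 1 + 0 + 0 + 1 + 1 = 5 ≡ 1 (mod 2).
  s_3 = 1 + 0 + 1 + 1 + 0 + 1 + 1 + 1 = 6 ≡ 0 (mod 2).
  s_4 = 1 + 0 + 1 + 1 + 0 + 1 + 0 + 1 = 5 ≡ 1 (mod 2).
s = (0, 1, 0, 1)^T — this equals column 5 of H (binary 0101), so error is at position 5.
Correct: flip bit 5 of r = 110011110010011 to get c = 110001110010011.


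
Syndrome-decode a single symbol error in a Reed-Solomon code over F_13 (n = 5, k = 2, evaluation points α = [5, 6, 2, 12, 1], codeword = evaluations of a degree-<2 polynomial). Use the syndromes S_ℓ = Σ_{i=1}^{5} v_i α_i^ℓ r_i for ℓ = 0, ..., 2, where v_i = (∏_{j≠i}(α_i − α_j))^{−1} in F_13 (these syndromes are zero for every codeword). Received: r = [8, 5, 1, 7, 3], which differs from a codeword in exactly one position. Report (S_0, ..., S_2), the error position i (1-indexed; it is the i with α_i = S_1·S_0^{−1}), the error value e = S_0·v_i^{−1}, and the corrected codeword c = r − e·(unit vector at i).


S = (9, 2, 12), error at position 2, error magnitude e = 12, c = [8, 6, 1, 7, 3].

Step 1: column multipliers v_i = (∏_{j≠i}(α_i − α_j))^{−1} mod 13.
  i = 1 (α = 5): (5−6)(5−2)(5−12)(5−1) = (−1)·3·(−7)·4 = 84 ≡ 6, so v_1 = 6^{−1} = 11 (mod 13).
  i = 2 (α = 6): (6−5)(6−2)(6−12)(6−1) = 1·4·(−6)·5 = −120 ≡ 10, so v_2 = 10^{−1} = 4 (mod 13).
  i = 3 (α = 2): (2−5)(2−6)(2−12)(2−1) = (−3)·(−4)·(−10)·1 = −120 ≡ 10, so v_3 = 10^{−1} = 4 (mod 13).
  i = 4 (α = 12): (12−5)(12−6)(12−2)(12−1) = 7·6·10·11 = 4620 ≡ 5, so v_4 = 5^{−1} = 8 (mod 13).
  i = 5 (α = 1): (1−5)(1−6)(1−2)(1−12) = (−4)·(−5)·(−1)·(−11) = 220 ≡ 12, so v_5 = 12^{−1} = 12 (mod 13).
  v = [11, 4, 4, 8, 12].
Step 2: syndromes of r = [8, 5, 1, 7, 3] (all sums mod 13).
  S_0 = Σ v_i r_i = 11·8 + 4·5 + 4·1 + 8·7 + 12·3 = 204 ≡ 9.
  S_1 = Σ v_i α_i r_i = 11·5·8 + 4·6·5 + 4·2·1 + 8·12·7 + 12·1·3 = 1276 ≡ 2.
  α_i^2 mod 13 = [12, 10, 4, 1, 1].
  S_2 = Σ v_i α_i^2 r_i = 11·12·8 + 4·10·5 + 4·4·1 + 8·1·7 + 12·1·3 = 1364 ≡ 12.
  S = (9, 2, 12) ≠ 0, so r is not a codeword (an error is present).
Step 3: locate the error. For a single error e at position i, S_ℓ = v_i·e·α_i^ℓ, so α_err = S_1/S_0.
  S_0^{−1} = 9^{−1} = 3 (mod 13), so α_err = 2·3 = 6 ≡ 6 = α_2. Error position i = 2.
  Consistency check: S_2/S_1 = 12·7 = 84 ≡ 6 = α_err ✓ (single-error assumption holds).
Step 4: error magnitude e = S_0/v_2 = S_0·∏_{j≠2}(α_2 − α_j) = 9·10 = 90 ≡ 12 (mod 13).
Step 5: correct position 2: c_2 = r_2 − e = 5 − 12 ≡ 6 (mod 13). Hence c = [8, 6, 1, 7, 3].
  Check: interpolating c through the α_i gives m(x) = 5 + 11·x (degree < 2) with m(α_i) = c_i for every i, so c is indeed a codeword.
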